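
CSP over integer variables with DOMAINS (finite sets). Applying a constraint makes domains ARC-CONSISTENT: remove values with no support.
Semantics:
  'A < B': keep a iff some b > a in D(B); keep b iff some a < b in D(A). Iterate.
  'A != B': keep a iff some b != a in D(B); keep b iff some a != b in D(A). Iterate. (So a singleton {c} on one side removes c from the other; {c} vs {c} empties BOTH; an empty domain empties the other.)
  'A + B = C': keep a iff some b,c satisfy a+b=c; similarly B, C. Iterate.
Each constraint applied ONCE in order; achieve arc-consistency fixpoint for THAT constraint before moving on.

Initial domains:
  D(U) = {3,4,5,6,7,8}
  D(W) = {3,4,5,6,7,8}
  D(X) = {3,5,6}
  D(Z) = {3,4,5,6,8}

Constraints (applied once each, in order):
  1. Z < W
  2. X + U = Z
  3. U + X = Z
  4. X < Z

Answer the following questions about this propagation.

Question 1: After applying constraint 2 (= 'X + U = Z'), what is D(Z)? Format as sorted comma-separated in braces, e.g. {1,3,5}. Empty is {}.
Answer: {6}

Derivation:
Constraint 1 (Z < W) on D(Z)={3,4,5,6,8} D(W)={3,4,5,6,7,8}: Z {3,4,5,6,8}->{3,4,5,6}; W {3,4,5,6,7,8}->{4,5,6,7,8}
Constraint 2 (X + U = Z) on D(X)={3,5,6} D(U)={3,4,5,6,7,8} D(Z)={3,4,5,6}: X {3,5,6}->{3}; U {3,4,5,6,7,8}->{3}; Z {3,4,5,6}->{6}
So after constraint 2: D(Z) = {6}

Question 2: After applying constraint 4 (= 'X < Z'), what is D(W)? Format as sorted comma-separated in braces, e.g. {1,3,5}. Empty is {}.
Constraint 1 (Z < W) on D(Z)={3,4,5,6,8} D(W)={3,4,5,6,7,8}: Z {3,4,5,6,8}->{3,4,5,6}; W {3,4,5,6,7,8}->{4,5,6,7,8}
Constraint 2 (X + U = Z) on D(X)={3,5,6} D(U)={3,4,5,6,7,8} D(Z)={3,4,5,6}: X {3,5,6}->{3}; U {3,4,5,6,7,8}->{3}; Z {3,4,5,6}->{6}
Constraint 3 (U + X = Z) on D(U)={3} D(X)={3} D(Z)={6}: no change
Constraint 4 (X < Z) on D(X)={3} D(Z)={6}: no change
So after constraint 4: D(W) = {4,5,6,7,8}

Answer: {4,5,6,7,8}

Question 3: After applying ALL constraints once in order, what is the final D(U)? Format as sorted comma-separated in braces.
Constraint 1 (Z < W) on D(Z)={3,4,5,6,8} D(W)={3,4,5,6,7,8}: Z {3,4,5,6,8}->{3,4,5,6}; W {3,4,5,6,7,8}->{4,5,6,7,8}
Constraint 2 (X + U = Z) on D(X)={3,5,6} D(U)={3,4,5,6,7,8} D(Z)={3,4,5,6}: X {3,5,6}->{3}; U {3,4,5,6,7,8}->{3}; Z {3,4,5,6}->{6}
Constraint 3 (U + X = Z) on D(U)={3} D(X)={3} D(Z)={6}: no change
Constraint 4 (X < Z) on D(X)={3} D(Z)={6}: no change
So after all 4 constraints: D(U) = {3}

Answer: {3}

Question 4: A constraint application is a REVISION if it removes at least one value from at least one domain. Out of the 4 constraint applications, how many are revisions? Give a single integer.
Constraint 1 (Z < W) on D(Z)={3,4,5,6,8} D(W)={3,4,5,6,7,8}: Z {3,4,5,6,8}->{3,4,5,6}; W {3,4,5,6,7,8}->{4,5,6,7,8} => REVISION
Constraint 2 (X + U = Z) on D(X)={3,5,6} D(U)={3,4,5,6,7,8} D(Z)={3,4,5,6}: X {3,5,6}->{3}; U {3,4,5,6,7,8}->{3}; Z {3,4,5,6}->{6} => REVISION
Constraint 3 (U + X = Z) on D(U)={3} D(X)={3} D(Z)={6}: no change => not a revision
Constraint 4 (X < Z) on D(X)={3} D(Z)={6}: no change => not a revision
Total revisions = 2

Answer: 2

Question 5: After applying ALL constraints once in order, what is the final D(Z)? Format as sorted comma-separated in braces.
Answer: {6}

Derivation:
Constraint 1 (Z < W) on D(Z)={3,4,5,6,8} D(W)={3,4,5,6,7,8}: Z {3,4,5,6,8}->{3,4,5,6}; W {3,4,5,6,7,8}->{4,5,6,7,8}
Constraint 2 (X + U = Z) on D(X)={3,5,6} D(U)={3,4,5,6,7,8} D(Z)={3,4,5,6}: X {3,5,6}->{3}; U {3,4,5,6,7,8}->{3}; Z {3,4,5,6}->{6}
Constraint 3 (U + X = Z) on D(U)={3} D(X)={3} D(Z)={6}: no change
Constraint 4 (X < Z) on D(X)={3} D(Z)={6}: no change
So after all 4 constraints: D(Z) = {6}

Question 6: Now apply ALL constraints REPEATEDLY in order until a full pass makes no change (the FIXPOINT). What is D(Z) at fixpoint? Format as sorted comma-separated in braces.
Answer: {6}

Derivation:
pass 0 (initial): D(Z)={3,4,5,6,8}
pass 1: U {3,4,5,6,7,8}->{3}; W {3,4,5,6,7,8}->{4,5,6,7,8}; X {3,5,6}->{3}; Z {3,4,5,6,8}->{6}
pass 2: W {4,5,6,7,8}->{7,8}
pass 3: no change
Fixpoint after 3 passes: D(Z) = {6}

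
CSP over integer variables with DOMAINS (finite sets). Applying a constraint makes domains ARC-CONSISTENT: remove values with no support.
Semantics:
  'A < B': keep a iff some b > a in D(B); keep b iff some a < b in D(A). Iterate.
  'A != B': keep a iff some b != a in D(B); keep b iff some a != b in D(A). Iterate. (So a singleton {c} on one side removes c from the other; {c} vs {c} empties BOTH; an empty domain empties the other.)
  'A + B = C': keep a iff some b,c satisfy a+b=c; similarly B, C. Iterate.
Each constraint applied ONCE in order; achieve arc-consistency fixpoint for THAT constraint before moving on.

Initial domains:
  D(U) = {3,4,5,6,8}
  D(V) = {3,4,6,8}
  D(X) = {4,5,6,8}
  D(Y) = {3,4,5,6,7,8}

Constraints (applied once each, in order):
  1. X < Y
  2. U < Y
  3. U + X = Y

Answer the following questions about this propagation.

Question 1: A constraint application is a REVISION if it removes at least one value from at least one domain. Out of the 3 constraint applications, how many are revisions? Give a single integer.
Constraint 1 (X < Y) on D(X)={4,5,6,8} D(Y)={3,4,5,6,7,8}: X {4,5,6,8}->{4,5,6}; Y {3,4,5,6,7,8}->{5,6,7,8} => REVISION
Constraint 2 (U < Y) on D(U)={3,4,5,6,8} D(Y)={5,6,7,8}: U {3,4,5,6,8}->{3,4,5,6} => REVISION
Constraint 3 (U + X = Y) on D(U)={3,4,5,6} D(X)={4,5,6} D(Y)={5,6,7,8}: U {3,4,5,6}->{3,4}; X {4,5,6}->{4,5}; Y {5,6,7,8}->{7,8} => REVISION
Total revisions = 3

Answer: 3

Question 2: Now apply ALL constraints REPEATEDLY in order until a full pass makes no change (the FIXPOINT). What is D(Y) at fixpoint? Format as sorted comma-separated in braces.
Answer: {7,8}

Derivation:
pass 0 (initial): D(Y)={3,4,5,6,7,8}
pass 1: U {3,4,5,6,8}->{3,4}; X {4,5,6,8}->{4,5}; Y {3,4,5,6,7,8}->{7,8}
pass 2: no change
Fixpoint after 2 passes: D(Y) = {7,8}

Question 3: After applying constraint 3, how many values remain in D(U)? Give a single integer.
Constraint 1 (X < Y) on D(X)={4,5,6,8} D(Y)={3,4,5,6,7,8}: X {4,5,6,8}->{4,5,6}; Y {3,4,5,6,7,8}->{5,6,7,8}
Constraint 2 (U < Y) on D(U)={3,4,5,6,8} D(Y)={5,6,7,8}: U {3,4,5,6,8}->{3,4,5,6}
Constraint 3 (U + X = Y) on D(U)={3,4,5,6} D(X)={4,5,6} D(Y)={5,6,7,8}: U {3,4,5,6}->{3,4}; X {4,5,6}->{4,5}; Y {5,6,7,8}->{7,8}
So after constraint 3: D(U)={3,4}, size = 2

Answer: 2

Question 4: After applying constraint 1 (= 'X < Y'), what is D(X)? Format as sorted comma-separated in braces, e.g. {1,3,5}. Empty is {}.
Constraint 1 (X < Y) on D(X)={4,5,6,8} D(Y)={3,4,5,6,7,8}: X {4,5,6,8}->{4,5,6}; Y {3,4,5,6,7,8}->{5,6,7,8}
So after constraint 1: D(X) = {4,5,6}

Answer: {4,5,6}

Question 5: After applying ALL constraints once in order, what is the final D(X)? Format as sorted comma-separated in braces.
Answer: {4,5}

Derivation:
Constraint 1 (X < Y) on D(X)={4,5,6,8} D(Y)={3,4,5,6,7,8}: X {4,5,6,8}->{4,5,6}; Y {3,4,5,6,7,8}->{5,6,7,8}
Constraint 2 (U < Y) on D(U)={3,4,5,6,8} D(Y)={5,6,7,8}: U {3,4,5,6,8}->{3,4,5,6}
Constraint 3 (U + X = Y) on D(U)={3,4,5,6} D(X)={4,5,6} D(Y)={5,6,7,8}: U {3,4,5,6}->{3,4}; X {4,5,6}->{4,5}; Y {5,6,7,8}->{7,8}
So after all 3 constraints: D(X) = {4,5}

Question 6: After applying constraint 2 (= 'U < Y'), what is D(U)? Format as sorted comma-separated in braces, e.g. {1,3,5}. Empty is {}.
Constraint 1 (X < Y) on D(X)={4,5,6,8} D(Y)={3,4,5,6,7,8}: X {4,5,6,8}->{4,5,6}; Y {3,4,5,6,7,8}->{5,6,7,8}
Constraint 2 (U < Y) on D(U)={3,4,5,6,8} D(Y)={5,6,7,8}: U {3,4,5,6,8}->{3,4,5,6}
So after constraint 2: D(U) = {3,4,5,6}

Answer: {3,4,5,6}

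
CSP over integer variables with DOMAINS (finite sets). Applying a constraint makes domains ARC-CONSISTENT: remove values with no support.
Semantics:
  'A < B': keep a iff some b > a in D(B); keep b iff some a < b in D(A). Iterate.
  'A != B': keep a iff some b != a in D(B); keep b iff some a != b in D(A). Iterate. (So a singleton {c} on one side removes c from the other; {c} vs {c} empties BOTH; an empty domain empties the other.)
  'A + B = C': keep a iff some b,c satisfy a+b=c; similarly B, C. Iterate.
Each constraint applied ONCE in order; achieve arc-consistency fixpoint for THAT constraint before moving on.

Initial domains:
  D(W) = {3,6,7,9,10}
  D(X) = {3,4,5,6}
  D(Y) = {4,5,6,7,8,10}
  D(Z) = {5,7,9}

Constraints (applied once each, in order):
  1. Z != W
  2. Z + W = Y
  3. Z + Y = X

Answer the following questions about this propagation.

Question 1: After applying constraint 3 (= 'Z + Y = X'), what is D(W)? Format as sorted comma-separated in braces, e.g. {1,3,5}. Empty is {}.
Answer: {3}

Derivation:
Constraint 1 (Z != W) on D(Z)={5,7,9} D(W)={3,6,7,9,10}: no change
Constraint 2 (Z + W = Y) on D(Z)={5,7,9} D(W)={3,6,7,9,10} D(Y)={4,5,6,7,8,10}: Z {5,7,9}->{5,7}; W {3,6,7,9,10}->{3}; Y {4,5,6,7,8,10}->{8,10}
Constraint 3 (Z + Y = X) on D(Z)={5,7} D(Y)={8,10} D(X)={3,4,5,6}: Z {5,7}->{}; Y {8,10}->{}; X {3,4,5,6}->{}
So after constraint 3: D(W) = {3}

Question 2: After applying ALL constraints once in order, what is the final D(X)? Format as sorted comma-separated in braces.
Answer: {}

Derivation:
Constraint 1 (Z != W) on D(Z)={5,7,9} D(W)={3,6,7,9,10}: no change
Constraint 2 (Z + W = Y) on D(Z)={5,7,9} D(W)={3,6,7,9,10} D(Y)={4,5,6,7,8,10}: Z {5,7,9}->{5,7}; W {3,6,7,9,10}->{3}; Y {4,5,6,7,8,10}->{8,10}
Constraint 3 (Z + Y = X) on D(Z)={5,7} D(Y)={8,10} D(X)={3,4,5,6}: Z {5,7}->{}; Y {8,10}->{}; X {3,4,5,6}->{}
So after all 3 constraints: D(X) = {}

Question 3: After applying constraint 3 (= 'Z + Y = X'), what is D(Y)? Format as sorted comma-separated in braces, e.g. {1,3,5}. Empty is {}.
Answer: {}

Derivation:
Constraint 1 (Z != W) on D(Z)={5,7,9} D(W)={3,6,7,9,10}: no change
Constraint 2 (Z + W = Y) on D(Z)={5,7,9} D(W)={3,6,7,9,10} D(Y)={4,5,6,7,8,10}: Z {5,7,9}->{5,7}; W {3,6,7,9,10}->{3}; Y {4,5,6,7,8,10}->{8,10}
Constraint 3 (Z + Y = X) on D(Z)={5,7} D(Y)={8,10} D(X)={3,4,5,6}: Z {5,7}->{}; Y {8,10}->{}; X {3,4,5,6}->{}
So after constraint 3: D(Y) = {}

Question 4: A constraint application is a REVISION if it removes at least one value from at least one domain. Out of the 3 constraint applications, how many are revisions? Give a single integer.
Constraint 1 (Z != W) on D(Z)={5,7,9} D(W)={3,6,7,9,10}: no change => not a revision
Constraint 2 (Z + W = Y) on D(Z)={5,7,9} D(W)={3,6,7,9,10} D(Y)={4,5,6,7,8,10}: Z {5,7,9}->{5,7}; W {3,6,7,9,10}->{3}; Y {4,5,6,7,8,10}->{8,10} => REVISION
Constraint 3 (Z + Y = X) on D(Z)={5,7} D(Y)={8,10} D(X)={3,4,5,6}: Z {5,7}->{}; Y {8,10}->{}; X {3,4,5,6}->{} => REVISION
Total revisions = 2

Answer: 2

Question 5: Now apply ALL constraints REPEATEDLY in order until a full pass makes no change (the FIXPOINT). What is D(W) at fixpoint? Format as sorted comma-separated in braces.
pass 0 (initial): D(W)={3,6,7,9,10}
pass 1: W {3,6,7,9,10}->{3}; X {3,4,5,6}->{}; Y {4,5,6,7,8,10}->{}; Z {5,7,9}->{}
pass 2: W {3}->{}
pass 3: no change
Fixpoint after 3 passes: D(W) = {}

Answer: {}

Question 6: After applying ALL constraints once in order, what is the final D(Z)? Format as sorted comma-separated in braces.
Answer: {}

Derivation:
Constraint 1 (Z != W) on D(Z)={5,7,9} D(W)={3,6,7,9,10}: no change
Constraint 2 (Z + W = Y) on D(Z)={5,7,9} D(W)={3,6,7,9,10} D(Y)={4,5,6,7,8,10}: Z {5,7,9}->{5,7}; W {3,6,7,9,10}->{3}; Y {4,5,6,7,8,10}->{8,10}
Constraint 3 (Z + Y = X) on D(Z)={5,7} D(Y)={8,10} D(X)={3,4,5,6}: Z {5,7}->{}; Y {8,10}->{}; X {3,4,5,6}->{}
So after all 3 constraints: D(Z) = {}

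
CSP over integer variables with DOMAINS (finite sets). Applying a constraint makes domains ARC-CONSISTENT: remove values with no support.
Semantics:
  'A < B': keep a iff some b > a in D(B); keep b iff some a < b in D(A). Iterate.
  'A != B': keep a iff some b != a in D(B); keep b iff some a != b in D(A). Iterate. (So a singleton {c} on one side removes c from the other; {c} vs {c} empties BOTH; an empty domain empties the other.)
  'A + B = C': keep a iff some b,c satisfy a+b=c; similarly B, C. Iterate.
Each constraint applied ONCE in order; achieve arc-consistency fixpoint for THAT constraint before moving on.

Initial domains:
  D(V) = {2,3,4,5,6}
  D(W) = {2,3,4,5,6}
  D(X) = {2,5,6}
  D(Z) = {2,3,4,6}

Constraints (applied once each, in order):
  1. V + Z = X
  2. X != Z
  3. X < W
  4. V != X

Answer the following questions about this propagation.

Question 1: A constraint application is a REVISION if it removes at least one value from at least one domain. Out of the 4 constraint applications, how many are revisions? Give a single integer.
Constraint 1 (V + Z = X) on D(V)={2,3,4,5,6} D(Z)={2,3,4,6} D(X)={2,5,6}: V {2,3,4,5,6}->{2,3,4}; Z {2,3,4,6}->{2,3,4}; X {2,5,6}->{5,6} => REVISION
Constraint 2 (X != Z) on D(X)={5,6} D(Z)={2,3,4}: no change => not a revision
Constraint 3 (X < W) on D(X)={5,6} D(W)={2,3,4,5,6}: X {5,6}->{5}; W {2,3,4,5,6}->{6} => REVISION
Constraint 4 (V != X) on D(V)={2,3,4} D(X)={5}: no change => not a revision
Total revisions = 2

Answer: 2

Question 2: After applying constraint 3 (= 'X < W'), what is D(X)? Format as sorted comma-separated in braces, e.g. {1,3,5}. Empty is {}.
Answer: {5}

Derivation:
Constraint 1 (V + Z = X) on D(V)={2,3,4,5,6} D(Z)={2,3,4,6} D(X)={2,5,6}: V {2,3,4,5,6}->{2,3,4}; Z {2,3,4,6}->{2,3,4}; X {2,5,6}->{5,6}
Constraint 2 (X != Z) on D(X)={5,6} D(Z)={2,3,4}: no change
Constraint 3 (X < W) on D(X)={5,6} D(W)={2,3,4,5,6}: X {5,6}->{5}; W {2,3,4,5,6}->{6}
So after constraint 3: D(X) = {5}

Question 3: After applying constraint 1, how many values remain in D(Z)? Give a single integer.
Constraint 1 (V + Z = X) on D(V)={2,3,4,5,6} D(Z)={2,3,4,6} D(X)={2,5,6}: V {2,3,4,5,6}->{2,3,4}; Z {2,3,4,6}->{2,3,4}; X {2,5,6}->{5,6}
So after constraint 1: D(Z)={2,3,4}, size = 3

Answer: 3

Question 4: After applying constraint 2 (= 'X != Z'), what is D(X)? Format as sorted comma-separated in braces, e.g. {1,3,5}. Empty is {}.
Constraint 1 (V + Z = X) on D(V)={2,3,4,5,6} D(Z)={2,3,4,6} D(X)={2,5,6}: V {2,3,4,5,6}->{2,3,4}; Z {2,3,4,6}->{2,3,4}; X {2,5,6}->{5,6}
Constraint 2 (X != Z) on D(X)={5,6} D(Z)={2,3,4}: no change
So after constraint 2: D(X) = {5,6}

Answer: {5,6}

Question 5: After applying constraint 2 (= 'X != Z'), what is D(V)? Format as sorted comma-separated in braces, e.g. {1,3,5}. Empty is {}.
Answer: {2,3,4}

Derivation:
Constraint 1 (V + Z = X) on D(V)={2,3,4,5,6} D(Z)={2,3,4,6} D(X)={2,5,6}: V {2,3,4,5,6}->{2,3,4}; Z {2,3,4,6}->{2,3,4}; X {2,5,6}->{5,6}
Constraint 2 (X != Z) on D(X)={5,6} D(Z)={2,3,4}: no change
So after constraint 2: D(V) = {2,3,4}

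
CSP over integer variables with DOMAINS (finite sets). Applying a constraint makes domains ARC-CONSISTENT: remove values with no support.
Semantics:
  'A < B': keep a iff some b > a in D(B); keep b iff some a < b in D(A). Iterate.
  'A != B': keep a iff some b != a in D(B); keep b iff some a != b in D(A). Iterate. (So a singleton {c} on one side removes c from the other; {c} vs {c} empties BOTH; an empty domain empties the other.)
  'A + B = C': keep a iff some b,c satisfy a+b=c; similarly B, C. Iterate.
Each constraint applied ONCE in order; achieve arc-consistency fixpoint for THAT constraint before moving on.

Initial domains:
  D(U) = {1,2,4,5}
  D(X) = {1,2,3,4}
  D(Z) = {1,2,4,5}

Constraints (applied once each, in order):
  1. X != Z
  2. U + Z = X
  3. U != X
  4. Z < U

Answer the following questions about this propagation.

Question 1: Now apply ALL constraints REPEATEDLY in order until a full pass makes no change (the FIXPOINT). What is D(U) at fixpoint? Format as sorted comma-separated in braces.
Answer: {2}

Derivation:
pass 0 (initial): D(U)={1,2,4,5}
pass 1: U {1,2,4,5}->{2}; X {1,2,3,4}->{2,3,4}; Z {1,2,4,5}->{1}
pass 2: X {2,3,4}->{3}
pass 3: no change
Fixpoint after 3 passes: D(U) = {2}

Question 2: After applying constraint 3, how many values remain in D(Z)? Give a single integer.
Answer: 2

Derivation:
Constraint 1 (X != Z) on D(X)={1,2,3,4} D(Z)={1,2,4,5}: no change
Constraint 2 (U + Z = X) on D(U)={1,2,4,5} D(Z)={1,2,4,5} D(X)={1,2,3,4}: U {1,2,4,5}->{1,2}; Z {1,2,4,5}->{1,2}; X {1,2,3,4}->{2,3,4}
Constraint 3 (U != X) on D(U)={1,2} D(X)={2,3,4}: no change
So after constraint 3: D(Z)={1,2}, size = 2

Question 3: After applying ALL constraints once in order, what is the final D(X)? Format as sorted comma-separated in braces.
Answer: {2,3,4}

Derivation:
Constraint 1 (X != Z) on D(X)={1,2,3,4} D(Z)={1,2,4,5}: no change
Constraint 2 (U + Z = X) on D(U)={1,2,4,5} D(Z)={1,2,4,5} D(X)={1,2,3,4}: U {1,2,4,5}->{1,2}; Z {1,2,4,5}->{1,2}; X {1,2,3,4}->{2,3,4}
Constraint 3 (U != X) on D(U)={1,2} D(X)={2,3,4}: no change
Constraint 4 (Z < U) on D(Z)={1,2} D(U)={1,2}: Z {1,2}->{1}; U {1,2}->{2}
So after all 4 constraints: D(X) = {2,3,4}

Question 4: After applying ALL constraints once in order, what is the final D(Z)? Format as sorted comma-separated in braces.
Answer: {1}

Derivation:
Constraint 1 (X != Z) on D(X)={1,2,3,4} D(Z)={1,2,4,5}: no change
Constraint 2 (U + Z = X) on D(U)={1,2,4,5} D(Z)={1,2,4,5} D(X)={1,2,3,4}: U {1,2,4,5}->{1,2}; Z {1,2,4,5}->{1,2}; X {1,2,3,4}->{2,3,4}
Constraint 3 (U != X) on D(U)={1,2} D(X)={2,3,4}: no change
Constraint 4 (Z < U) on D(Z)={1,2} D(U)={1,2}: Z {1,2}->{1}; U {1,2}->{2}
So after all 4 constraints: D(Z) = {1}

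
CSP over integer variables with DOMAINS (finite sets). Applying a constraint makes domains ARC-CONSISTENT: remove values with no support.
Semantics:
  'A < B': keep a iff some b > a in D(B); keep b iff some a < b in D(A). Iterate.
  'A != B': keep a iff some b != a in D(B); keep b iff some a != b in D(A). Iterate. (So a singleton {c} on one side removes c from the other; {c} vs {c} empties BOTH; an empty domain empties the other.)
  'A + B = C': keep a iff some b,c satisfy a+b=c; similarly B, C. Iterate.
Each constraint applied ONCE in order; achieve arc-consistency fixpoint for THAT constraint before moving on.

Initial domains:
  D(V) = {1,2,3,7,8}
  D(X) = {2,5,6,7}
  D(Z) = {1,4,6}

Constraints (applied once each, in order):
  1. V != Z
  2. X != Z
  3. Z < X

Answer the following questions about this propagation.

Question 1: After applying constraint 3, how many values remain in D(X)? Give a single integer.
Constraint 1 (V != Z) on D(V)={1,2,3,7,8} D(Z)={1,4,6}: no change
Constraint 2 (X != Z) on D(X)={2,5,6,7} D(Z)={1,4,6}: no change
Constraint 3 (Z < X) on D(Z)={1,4,6} D(X)={2,5,6,7}: no change
So after constraint 3: D(X)={2,5,6,7}, size = 4

Answer: 4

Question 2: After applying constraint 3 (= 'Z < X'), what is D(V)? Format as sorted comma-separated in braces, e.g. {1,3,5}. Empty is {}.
Constraint 1 (V != Z) on D(V)={1,2,3,7,8} D(Z)={1,4,6}: no change
Constraint 2 (X != Z) on D(X)={2,5,6,7} D(Z)={1,4,6}: no change
Constraint 3 (Z < X) on D(Z)={1,4,6} D(X)={2,5,6,7}: no change
So after constraint 3: D(V) = {1,2,3,7,8}

Answer: {1,2,3,7,8}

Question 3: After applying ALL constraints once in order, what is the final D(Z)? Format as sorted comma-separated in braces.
Answer: {1,4,6}

Derivation:
Constraint 1 (V != Z) on D(V)={1,2,3,7,8} D(Z)={1,4,6}: no change
Constraint 2 (X != Z) on D(X)={2,5,6,7} D(Z)={1,4,6}: no change
Constraint 3 (Z < X) on D(Z)={1,4,6} D(X)={2,5,6,7}: no change
So after all 3 constraints: D(Z) = {1,4,6}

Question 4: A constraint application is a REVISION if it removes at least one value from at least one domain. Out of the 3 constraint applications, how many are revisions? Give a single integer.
Answer: 0

Derivation:
Constraint 1 (V != Z) on D(V)={1,2,3,7,8} D(Z)={1,4,6}: no change => not a revision
Constraint 2 (X != Z) on D(X)={2,5,6,7} D(Z)={1,4,6}: no change => not a revision
Constraint 3 (Z < X) on D(Z)={1,4,6} D(X)={2,5,6,7}: no change => not a revision
Total revisions = 0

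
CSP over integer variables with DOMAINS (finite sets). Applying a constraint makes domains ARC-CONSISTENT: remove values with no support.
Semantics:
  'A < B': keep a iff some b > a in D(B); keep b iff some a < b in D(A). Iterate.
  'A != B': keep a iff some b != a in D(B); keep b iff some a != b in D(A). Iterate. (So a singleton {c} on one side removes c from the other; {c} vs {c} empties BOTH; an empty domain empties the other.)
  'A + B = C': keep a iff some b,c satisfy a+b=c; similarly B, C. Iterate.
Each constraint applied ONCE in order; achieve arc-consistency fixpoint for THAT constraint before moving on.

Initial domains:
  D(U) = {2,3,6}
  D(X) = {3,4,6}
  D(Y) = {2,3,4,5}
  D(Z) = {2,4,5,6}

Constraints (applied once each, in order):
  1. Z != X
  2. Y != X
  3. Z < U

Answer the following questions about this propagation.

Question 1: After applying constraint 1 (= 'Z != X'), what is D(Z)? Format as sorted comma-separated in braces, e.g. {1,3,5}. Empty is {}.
Constraint 1 (Z != X) on D(Z)={2,4,5,6} D(X)={3,4,6}: no change
So after constraint 1: D(Z) = {2,4,5,6}

Answer: {2,4,5,6}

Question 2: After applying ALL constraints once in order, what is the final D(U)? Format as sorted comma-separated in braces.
Constraint 1 (Z != X) on D(Z)={2,4,5,6} D(X)={3,4,6}: no change
Constraint 2 (Y != X) on D(Y)={2,3,4,5} D(X)={3,4,6}: no change
Constraint 3 (Z < U) on D(Z)={2,4,5,6} D(U)={2,3,6}: Z {2,4,5,6}->{2,4,5}; U {2,3,6}->{3,6}
So after all 3 constraints: D(U) = {3,6}

Answer: {3,6}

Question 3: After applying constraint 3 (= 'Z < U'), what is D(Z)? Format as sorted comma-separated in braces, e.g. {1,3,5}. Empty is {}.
Constraint 1 (Z != X) on D(Z)={2,4,5,6} D(X)={3,4,6}: no change
Constraint 2 (Y != X) on D(Y)={2,3,4,5} D(X)={3,4,6}: no change
Constraint 3 (Z < U) on D(Z)={2,4,5,6} D(U)={2,3,6}: Z {2,4,5,6}->{2,4,5}; U {2,3,6}->{3,6}
So after constraint 3: D(Z) = {2,4,5}

Answer: {2,4,5}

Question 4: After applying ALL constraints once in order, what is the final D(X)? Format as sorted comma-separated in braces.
Answer: {3,4,6}

Derivation:
Constraint 1 (Z != X) on D(Z)={2,4,5,6} D(X)={3,4,6}: no change
Constraint 2 (Y != X) on D(Y)={2,3,4,5} D(X)={3,4,6}: no change
Constraint 3 (Z < U) on D(Z)={2,4,5,6} D(U)={2,3,6}: Z {2,4,5,6}->{2,4,5}; U {2,3,6}->{3,6}
So after all 3 constraints: D(X) = {3,4,6}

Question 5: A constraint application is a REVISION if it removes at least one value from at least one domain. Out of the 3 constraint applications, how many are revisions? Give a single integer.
Constraint 1 (Z != X) on D(Z)={2,4,5,6} D(X)={3,4,6}: no change => not a revision
Constraint 2 (Y != X) on D(Y)={2,3,4,5} D(X)={3,4,6}: no change => not a revision
Constraint 3 (Z < U) on D(Z)={2,4,5,6} D(U)={2,3,6}: Z {2,4,5,6}->{2,4,5}; U {2,3,6}->{3,6} => REVISION
Total revisions = 1

Answer: 1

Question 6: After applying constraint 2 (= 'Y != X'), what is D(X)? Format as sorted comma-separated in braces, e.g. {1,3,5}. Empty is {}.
Constraint 1 (Z != X) on D(Z)={2,4,5,6} D(X)={3,4,6}: no change
Constraint 2 (Y != X) on D(Y)={2,3,4,5} D(X)={3,4,6}: no change
So after constraint 2: D(X) = {3,4,6}

Answer: {3,4,6}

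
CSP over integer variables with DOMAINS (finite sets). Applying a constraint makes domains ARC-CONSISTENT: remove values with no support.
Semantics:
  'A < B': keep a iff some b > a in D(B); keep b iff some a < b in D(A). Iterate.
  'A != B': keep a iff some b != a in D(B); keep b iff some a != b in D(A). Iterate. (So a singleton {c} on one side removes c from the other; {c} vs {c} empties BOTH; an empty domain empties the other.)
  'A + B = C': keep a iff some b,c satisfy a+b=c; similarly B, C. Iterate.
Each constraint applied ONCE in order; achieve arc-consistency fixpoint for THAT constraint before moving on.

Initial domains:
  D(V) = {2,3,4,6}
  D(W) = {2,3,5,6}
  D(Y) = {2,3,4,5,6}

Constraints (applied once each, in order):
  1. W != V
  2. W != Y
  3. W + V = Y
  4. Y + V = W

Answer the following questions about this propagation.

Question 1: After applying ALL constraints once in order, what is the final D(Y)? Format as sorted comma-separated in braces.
Constraint 1 (W != V) on D(W)={2,3,5,6} D(V)={2,3,4,6}: no change
Constraint 2 (W != Y) on D(W)={2,3,5,6} D(Y)={2,3,4,5,6}: no change
Constraint 3 (W + V = Y) on D(W)={2,3,5,6} D(V)={2,3,4,6} D(Y)={2,3,4,5,6}: W {2,3,5,6}->{2,3}; V {2,3,4,6}->{2,3,4}; Y {2,3,4,5,6}->{4,5,6}
Constraint 4 (Y + V = W) on D(Y)={4,5,6} D(V)={2,3,4} D(W)={2,3}: Y {4,5,6}->{}; V {2,3,4}->{}; W {2,3}->{}
So after all 4 constraints: D(Y) = {}

Answer: {}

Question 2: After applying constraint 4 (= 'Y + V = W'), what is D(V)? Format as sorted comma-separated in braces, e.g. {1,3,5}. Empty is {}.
Answer: {}

Derivation:
Constraint 1 (W != V) on D(W)={2,3,5,6} D(V)={2,3,4,6}: no change
Constraint 2 (W != Y) on D(W)={2,3,5,6} D(Y)={2,3,4,5,6}: no change
Constraint 3 (W + V = Y) on D(W)={2,3,5,6} D(V)={2,3,4,6} D(Y)={2,3,4,5,6}: W {2,3,5,6}->{2,3}; V {2,3,4,6}->{2,3,4}; Y {2,3,4,5,6}->{4,5,6}
Constraint 4 (Y + V = W) on D(Y)={4,5,6} D(V)={2,3,4} D(W)={2,3}: Y {4,5,6}->{}; V {2,3,4}->{}; W {2,3}->{}
So after constraint 4: D(V) = {}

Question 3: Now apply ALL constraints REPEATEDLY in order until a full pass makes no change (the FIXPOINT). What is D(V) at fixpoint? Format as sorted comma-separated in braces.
Answer: {}

Derivation:
pass 0 (initial): D(V)={2,3,4,6}
pass 1: V {2,3,4,6}->{}; W {2,3,5,6}->{}; Y {2,3,4,5,6}->{}
pass 2: no change
Fixpoint after 2 passes: D(V) = {}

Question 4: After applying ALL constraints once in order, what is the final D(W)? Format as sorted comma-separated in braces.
Answer: {}

Derivation:
Constraint 1 (W != V) on D(W)={2,3,5,6} D(V)={2,3,4,6}: no change
Constraint 2 (W != Y) on D(W)={2,3,5,6} D(Y)={2,3,4,5,6}: no change
Constraint 3 (W + V = Y) on D(W)={2,3,5,6} D(V)={2,3,4,6} D(Y)={2,3,4,5,6}: W {2,3,5,6}->{2,3}; V {2,3,4,6}->{2,3,4}; Y {2,3,4,5,6}->{4,5,6}
Constraint 4 (Y + V = W) on D(Y)={4,5,6} D(V)={2,3,4} D(W)={2,3}: Y {4,5,6}->{}; V {2,3,4}->{}; W {2,3}->{}
So after all 4 constraints: D(W) = {}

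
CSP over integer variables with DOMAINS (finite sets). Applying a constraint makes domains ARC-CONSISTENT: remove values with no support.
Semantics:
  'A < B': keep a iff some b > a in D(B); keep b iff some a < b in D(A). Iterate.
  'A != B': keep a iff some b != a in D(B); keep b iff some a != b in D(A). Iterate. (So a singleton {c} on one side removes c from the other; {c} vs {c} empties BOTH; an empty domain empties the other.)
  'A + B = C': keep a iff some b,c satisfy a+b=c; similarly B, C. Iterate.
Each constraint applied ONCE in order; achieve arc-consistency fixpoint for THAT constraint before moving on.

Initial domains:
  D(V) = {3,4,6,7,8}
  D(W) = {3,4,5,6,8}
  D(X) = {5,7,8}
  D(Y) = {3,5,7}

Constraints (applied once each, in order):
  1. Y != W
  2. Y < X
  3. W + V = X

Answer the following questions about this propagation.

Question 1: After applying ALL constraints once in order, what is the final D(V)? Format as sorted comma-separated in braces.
Answer: {3,4}

Derivation:
Constraint 1 (Y != W) on D(Y)={3,5,7} D(W)={3,4,5,6,8}: no change
Constraint 2 (Y < X) on D(Y)={3,5,7} D(X)={5,7,8}: no change
Constraint 3 (W + V = X) on D(W)={3,4,5,6,8} D(V)={3,4,6,7,8} D(X)={5,7,8}: W {3,4,5,6,8}->{3,4,5}; V {3,4,6,7,8}->{3,4}; X {5,7,8}->{7,8}
So after all 3 constraints: D(V) = {3,4}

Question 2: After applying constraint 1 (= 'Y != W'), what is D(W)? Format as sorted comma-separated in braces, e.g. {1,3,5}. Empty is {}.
Constraint 1 (Y != W) on D(Y)={3,5,7} D(W)={3,4,5,6,8}: no change
So after constraint 1: D(W) = {3,4,5,6,8}

Answer: {3,4,5,6,8}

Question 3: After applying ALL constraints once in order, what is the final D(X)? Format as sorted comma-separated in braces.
Constraint 1 (Y != W) on D(Y)={3,5,7} D(W)={3,4,5,6,8}: no change
Constraint 2 (Y < X) on D(Y)={3,5,7} D(X)={5,7,8}: no change
Constraint 3 (W + V = X) on D(W)={3,4,5,6,8} D(V)={3,4,6,7,8} D(X)={5,7,8}: W {3,4,5,6,8}->{3,4,5}; V {3,4,6,7,8}->{3,4}; X {5,7,8}->{7,8}
So after all 3 constraints: D(X) = {7,8}

Answer: {7,8}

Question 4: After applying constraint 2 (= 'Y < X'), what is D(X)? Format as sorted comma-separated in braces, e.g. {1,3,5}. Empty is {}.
Answer: {5,7,8}

Derivation:
Constraint 1 (Y != W) on D(Y)={3,5,7} D(W)={3,4,5,6,8}: no change
Constraint 2 (Y < X) on D(Y)={3,5,7} D(X)={5,7,8}: no change
So after constraint 2: D(X) = {5,7,8}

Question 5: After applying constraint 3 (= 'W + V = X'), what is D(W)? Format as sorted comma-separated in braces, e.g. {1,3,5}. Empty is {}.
Constraint 1 (Y != W) on D(Y)={3,5,7} D(W)={3,4,5,6,8}: no change
Constraint 2 (Y < X) on D(Y)={3,5,7} D(X)={5,7,8}: no change
Constraint 3 (W + V = X) on D(W)={3,4,5,6,8} D(V)={3,4,6,7,8} D(X)={5,7,8}: W {3,4,5,6,8}->{3,4,5}; V {3,4,6,7,8}->{3,4}; X {5,7,8}->{7,8}
So after constraint 3: D(W) = {3,4,5}

Answer: {3,4,5}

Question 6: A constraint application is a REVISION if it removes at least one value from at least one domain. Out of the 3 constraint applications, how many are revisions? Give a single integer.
Constraint 1 (Y != W) on D(Y)={3,5,7} D(W)={3,4,5,6,8}: no change => not a revision
Constraint 2 (Y < X) on D(Y)={3,5,7} D(X)={5,7,8}: no change => not a revision
Constraint 3 (W + V = X) on D(W)={3,4,5,6,8} D(V)={3,4,6,7,8} D(X)={5,7,8}: W {3,4,5,6,8}->{3,4,5}; V {3,4,6,7,8}->{3,4}; X {5,7,8}->{7,8} => REVISION
Total revisions = 1

Answer: 1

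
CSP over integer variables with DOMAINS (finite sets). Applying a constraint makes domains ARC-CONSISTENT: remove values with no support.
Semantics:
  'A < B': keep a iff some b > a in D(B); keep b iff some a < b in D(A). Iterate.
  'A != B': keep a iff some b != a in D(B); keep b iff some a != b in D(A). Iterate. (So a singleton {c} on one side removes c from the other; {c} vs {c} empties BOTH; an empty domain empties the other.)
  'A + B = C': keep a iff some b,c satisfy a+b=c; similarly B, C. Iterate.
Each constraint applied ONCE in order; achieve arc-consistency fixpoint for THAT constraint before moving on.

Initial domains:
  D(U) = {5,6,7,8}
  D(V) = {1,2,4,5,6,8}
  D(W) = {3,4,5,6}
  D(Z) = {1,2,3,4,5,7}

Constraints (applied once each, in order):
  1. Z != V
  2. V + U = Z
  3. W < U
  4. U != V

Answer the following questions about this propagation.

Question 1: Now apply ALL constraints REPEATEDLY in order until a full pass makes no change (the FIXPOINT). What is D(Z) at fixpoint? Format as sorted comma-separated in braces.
pass 0 (initial): D(Z)={1,2,3,4,5,7}
pass 1: U {5,6,7,8}->{5,6}; V {1,2,4,5,6,8}->{1,2}; W {3,4,5,6}->{3,4,5}; Z {1,2,3,4,5,7}->{7}
pass 2: no change
Fixpoint after 2 passes: D(Z) = {7}

Answer: {7}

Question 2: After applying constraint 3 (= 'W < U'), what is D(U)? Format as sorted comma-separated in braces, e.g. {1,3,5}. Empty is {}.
Constraint 1 (Z != V) on D(Z)={1,2,3,4,5,7} D(V)={1,2,4,5,6,8}: no change
Constraint 2 (V + U = Z) on D(V)={1,2,4,5,6,8} D(U)={5,6,7,8} D(Z)={1,2,3,4,5,7}: V {1,2,4,5,6,8}->{1,2}; U {5,6,7,8}->{5,6}; Z {1,2,3,4,5,7}->{7}
Constraint 3 (W < U) on D(W)={3,4,5,6} D(U)={5,6}: W {3,4,5,6}->{3,4,5}
So after constraint 3: D(U) = {5,6}

Answer: {5,6}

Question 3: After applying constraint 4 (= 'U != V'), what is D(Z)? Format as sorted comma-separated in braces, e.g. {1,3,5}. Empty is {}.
Constraint 1 (Z != V) on D(Z)={1,2,3,4,5,7} D(V)={1,2,4,5,6,8}: no change
Constraint 2 (V + U = Z) on D(V)={1,2,4,5,6,8} D(U)={5,6,7,8} D(Z)={1,2,3,4,5,7}: V {1,2,4,5,6,8}->{1,2}; U {5,6,7,8}->{5,6}; Z {1,2,3,4,5,7}->{7}
Constraint 3 (W < U) on D(W)={3,4,5,6} D(U)={5,6}: W {3,4,5,6}->{3,4,5}
Constraint 4 (U != V) on D(U)={5,6} D(V)={1,2}: no change
So after constraint 4: D(Z) = {7}

Answer: {7}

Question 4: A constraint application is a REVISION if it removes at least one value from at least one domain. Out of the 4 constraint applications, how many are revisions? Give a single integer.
Answer: 2

Derivation:
Constraint 1 (Z != V) on D(Z)={1,2,3,4,5,7} D(V)={1,2,4,5,6,8}: no change => not a revision
Constraint 2 (V + U = Z) on D(V)={1,2,4,5,6,8} D(U)={5,6,7,8} D(Z)={1,2,3,4,5,7}: V {1,2,4,5,6,8}->{1,2}; U {5,6,7,8}->{5,6}; Z {1,2,3,4,5,7}->{7} => REVISION
Constraint 3 (W < U) on D(W)={3,4,5,6} D(U)={5,6}: W {3,4,5,6}->{3,4,5} => REVISION
Constraint 4 (U != V) on D(U)={5,6} D(V)={1,2}: no change => not a revision
Total revisions = 2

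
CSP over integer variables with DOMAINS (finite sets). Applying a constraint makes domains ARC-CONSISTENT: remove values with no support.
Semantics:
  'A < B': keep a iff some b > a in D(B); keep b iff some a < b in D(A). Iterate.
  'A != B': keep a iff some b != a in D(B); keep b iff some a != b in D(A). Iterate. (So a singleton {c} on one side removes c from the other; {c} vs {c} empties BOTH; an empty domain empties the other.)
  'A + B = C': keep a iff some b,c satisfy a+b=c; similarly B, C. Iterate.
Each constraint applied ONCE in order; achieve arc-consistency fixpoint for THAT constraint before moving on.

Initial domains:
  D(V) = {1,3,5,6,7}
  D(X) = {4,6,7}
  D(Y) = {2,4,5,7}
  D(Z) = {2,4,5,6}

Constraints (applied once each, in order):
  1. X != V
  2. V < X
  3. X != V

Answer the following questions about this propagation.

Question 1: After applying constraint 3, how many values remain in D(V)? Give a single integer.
Constraint 1 (X != V) on D(X)={4,6,7} D(V)={1,3,5,6,7}: no change
Constraint 2 (V < X) on D(V)={1,3,5,6,7} D(X)={4,6,7}: V {1,3,5,6,7}->{1,3,5,6}
Constraint 3 (X != V) on D(X)={4,6,7} D(V)={1,3,5,6}: no change
So after constraint 3: D(V)={1,3,5,6}, size = 4

Answer: 4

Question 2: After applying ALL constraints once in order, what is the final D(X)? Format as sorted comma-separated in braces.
Constraint 1 (X != V) on D(X)={4,6,7} D(V)={1,3,5,6,7}: no change
Constraint 2 (V < X) on D(V)={1,3,5,6,7} D(X)={4,6,7}: V {1,3,5,6,7}->{1,3,5,6}
Constraint 3 (X != V) on D(X)={4,6,7} D(V)={1,3,5,6}: no change
So after all 3 constraints: D(X) = {4,6,7}

Answer: {4,6,7}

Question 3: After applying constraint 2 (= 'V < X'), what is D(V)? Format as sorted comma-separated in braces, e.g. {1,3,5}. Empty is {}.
Answer: {1,3,5,6}

Derivation:
Constraint 1 (X != V) on D(X)={4,6,7} D(V)={1,3,5,6,7}: no change
Constraint 2 (V < X) on D(V)={1,3,5,6,7} D(X)={4,6,7}: V {1,3,5,6,7}->{1,3,5,6}
So after constraint 2: D(V) = {1,3,5,6}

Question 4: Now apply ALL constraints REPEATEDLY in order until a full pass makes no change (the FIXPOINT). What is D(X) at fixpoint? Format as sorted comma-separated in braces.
Answer: {4,6,7}

Derivation:
pass 0 (initial): D(X)={4,6,7}
pass 1: V {1,3,5,6,7}->{1,3,5,6}
pass 2: no change
Fixpoint after 2 passes: D(X) = {4,6,7}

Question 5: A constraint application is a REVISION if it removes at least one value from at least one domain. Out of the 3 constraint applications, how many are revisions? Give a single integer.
Answer: 1

Derivation:
Constraint 1 (X != V) on D(X)={4,6,7} D(V)={1,3,5,6,7}: no change => not a revision
Constraint 2 (V < X) on D(V)={1,3,5,6,7} D(X)={4,6,7}: V {1,3,5,6,7}->{1,3,5,6} => REVISION
Constraint 3 (X != V) on D(X)={4,6,7} D(V)={1,3,5,6}: no change => not a revision
Total revisions = 1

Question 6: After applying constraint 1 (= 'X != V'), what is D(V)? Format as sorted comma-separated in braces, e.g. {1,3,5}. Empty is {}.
Answer: {1,3,5,6,7}

Derivation:
Constraint 1 (X != V) on D(X)={4,6,7} D(V)={1,3,5,6,7}: no change
So after constraint 1: D(V) = {1,3,5,6,7}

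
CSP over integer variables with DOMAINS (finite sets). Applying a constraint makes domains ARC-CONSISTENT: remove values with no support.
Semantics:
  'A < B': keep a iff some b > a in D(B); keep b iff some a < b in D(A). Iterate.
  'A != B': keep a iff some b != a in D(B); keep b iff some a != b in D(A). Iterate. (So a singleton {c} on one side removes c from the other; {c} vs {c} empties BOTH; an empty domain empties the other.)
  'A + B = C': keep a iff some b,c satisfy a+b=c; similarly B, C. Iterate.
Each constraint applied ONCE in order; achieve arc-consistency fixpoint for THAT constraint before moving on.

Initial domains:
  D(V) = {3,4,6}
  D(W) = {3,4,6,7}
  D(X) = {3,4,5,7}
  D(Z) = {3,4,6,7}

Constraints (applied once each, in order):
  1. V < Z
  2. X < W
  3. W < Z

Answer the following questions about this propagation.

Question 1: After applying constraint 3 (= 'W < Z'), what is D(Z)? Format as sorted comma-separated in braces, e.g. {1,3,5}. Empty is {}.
Answer: {6,7}

Derivation:
Constraint 1 (V < Z) on D(V)={3,4,6} D(Z)={3,4,6,7}: Z {3,4,6,7}->{4,6,7}
Constraint 2 (X < W) on D(X)={3,4,5,7} D(W)={3,4,6,7}: X {3,4,5,7}->{3,4,5}; W {3,4,6,7}->{4,6,7}
Constraint 3 (W < Z) on D(W)={4,6,7} D(Z)={4,6,7}: W {4,6,7}->{4,6}; Z {4,6,7}->{6,7}
So after constraint 3: D(Z) = {6,7}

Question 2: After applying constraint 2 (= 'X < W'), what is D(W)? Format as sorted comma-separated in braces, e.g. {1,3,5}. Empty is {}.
Answer: {4,6,7}

Derivation:
Constraint 1 (V < Z) on D(V)={3,4,6} D(Z)={3,4,6,7}: Z {3,4,6,7}->{4,6,7}
Constraint 2 (X < W) on D(X)={3,4,5,7} D(W)={3,4,6,7}: X {3,4,5,7}->{3,4,5}; W {3,4,6,7}->{4,6,7}
So after constraint 2: D(W) = {4,6,7}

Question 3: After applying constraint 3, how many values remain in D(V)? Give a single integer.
Answer: 3

Derivation:
Constraint 1 (V < Z) on D(V)={3,4,6} D(Z)={3,4,6,7}: Z {3,4,6,7}->{4,6,7}
Constraint 2 (X < W) on D(X)={3,4,5,7} D(W)={3,4,6,7}: X {3,4,5,7}->{3,4,5}; W {3,4,6,7}->{4,6,7}
Constraint 3 (W < Z) on D(W)={4,6,7} D(Z)={4,6,7}: W {4,6,7}->{4,6}; Z {4,6,7}->{6,7}
So after constraint 3: D(V)={3,4,6}, size = 3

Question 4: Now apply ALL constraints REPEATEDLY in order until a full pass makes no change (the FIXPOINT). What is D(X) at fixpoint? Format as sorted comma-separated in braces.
Answer: {3,4,5}

Derivation:
pass 0 (initial): D(X)={3,4,5,7}
pass 1: W {3,4,6,7}->{4,6}; X {3,4,5,7}->{3,4,5}; Z {3,4,6,7}->{6,7}
pass 2: no change
Fixpoint after 2 passes: D(X) = {3,4,5}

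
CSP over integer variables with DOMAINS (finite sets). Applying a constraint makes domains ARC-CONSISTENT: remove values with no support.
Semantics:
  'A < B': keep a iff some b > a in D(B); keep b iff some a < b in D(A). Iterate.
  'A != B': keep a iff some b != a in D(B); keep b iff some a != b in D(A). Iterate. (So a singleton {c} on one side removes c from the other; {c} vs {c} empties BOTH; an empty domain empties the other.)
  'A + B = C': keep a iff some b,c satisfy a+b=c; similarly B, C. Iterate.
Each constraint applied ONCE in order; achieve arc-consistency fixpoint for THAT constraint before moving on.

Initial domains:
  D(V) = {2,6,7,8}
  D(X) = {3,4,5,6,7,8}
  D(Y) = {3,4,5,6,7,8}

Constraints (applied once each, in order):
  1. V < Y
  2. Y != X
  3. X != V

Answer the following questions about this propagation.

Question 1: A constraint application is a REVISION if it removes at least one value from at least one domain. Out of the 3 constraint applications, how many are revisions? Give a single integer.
Constraint 1 (V < Y) on D(V)={2,6,7,8} D(Y)={3,4,5,6,7,8}: V {2,6,7,8}->{2,6,7} => REVISION
Constraint 2 (Y != X) on D(Y)={3,4,5,6,7,8} D(X)={3,4,5,6,7,8}: no change => not a revision
Constraint 3 (X != V) on D(X)={3,4,5,6,7,8} D(V)={2,6,7}: no change => not a revision
Total revisions = 1

Answer: 1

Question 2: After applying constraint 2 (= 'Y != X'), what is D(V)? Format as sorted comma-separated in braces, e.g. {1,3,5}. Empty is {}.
Constraint 1 (V < Y) on D(V)={2,6,7,8} D(Y)={3,4,5,6,7,8}: V {2,6,7,8}->{2,6,7}
Constraint 2 (Y != X) on D(Y)={3,4,5,6,7,8} D(X)={3,4,5,6,7,8}: no change
So after constraint 2: D(V) = {2,6,7}

Answer: {2,6,7}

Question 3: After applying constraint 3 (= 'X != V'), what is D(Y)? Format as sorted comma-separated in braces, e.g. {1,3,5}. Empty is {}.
Constraint 1 (V < Y) on D(V)={2,6,7,8} D(Y)={3,4,5,6,7,8}: V {2,6,7,8}->{2,6,7}
Constraint 2 (Y != X) on D(Y)={3,4,5,6,7,8} D(X)={3,4,5,6,7,8}: no change
Constraint 3 (X != V) on D(X)={3,4,5,6,7,8} D(V)={2,6,7}: no change
So after constraint 3: D(Y) = {3,4,5,6,7,8}

Answer: {3,4,5,6,7,8}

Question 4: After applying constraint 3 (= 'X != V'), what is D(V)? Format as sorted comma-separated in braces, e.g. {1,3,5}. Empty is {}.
Constraint 1 (V < Y) on D(V)={2,6,7,8} D(Y)={3,4,5,6,7,8}: V {2,6,7,8}->{2,6,7}
Constraint 2 (Y != X) on D(Y)={3,4,5,6,7,8} D(X)={3,4,5,6,7,8}: no change
Constraint 3 (X != V) on D(X)={3,4,5,6,7,8} D(V)={2,6,7}: no change
So after constraint 3: D(V) = {2,6,7}

Answer: {2,6,7}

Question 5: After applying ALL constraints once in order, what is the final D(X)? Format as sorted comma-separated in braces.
Answer: {3,4,5,6,7,8}

Derivation:
Constraint 1 (V < Y) on D(V)={2,6,7,8} D(Y)={3,4,5,6,7,8}: V {2,6,7,8}->{2,6,7}
Constraint 2 (Y != X) on D(Y)={3,4,5,6,7,8} D(X)={3,4,5,6,7,8}: no change
Constraint 3 (X != V) on D(X)={3,4,5,6,7,8} D(V)={2,6,7}: no change
So after all 3 constraints: D(X) = {3,4,5,6,7,8}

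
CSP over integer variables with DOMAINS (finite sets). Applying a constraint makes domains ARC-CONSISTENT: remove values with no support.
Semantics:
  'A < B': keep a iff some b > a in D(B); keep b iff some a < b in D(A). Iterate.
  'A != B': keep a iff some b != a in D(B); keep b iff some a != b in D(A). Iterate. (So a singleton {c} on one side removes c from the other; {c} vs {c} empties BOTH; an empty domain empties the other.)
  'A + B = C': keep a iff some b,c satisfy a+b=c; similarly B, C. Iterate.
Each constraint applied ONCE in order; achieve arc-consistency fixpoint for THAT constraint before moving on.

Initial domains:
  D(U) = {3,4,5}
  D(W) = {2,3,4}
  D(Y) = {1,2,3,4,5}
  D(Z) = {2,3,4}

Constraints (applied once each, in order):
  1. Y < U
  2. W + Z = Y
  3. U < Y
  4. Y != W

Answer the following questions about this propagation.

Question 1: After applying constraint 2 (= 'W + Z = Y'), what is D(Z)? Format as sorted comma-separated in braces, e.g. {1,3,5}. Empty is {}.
Answer: {2}

Derivation:
Constraint 1 (Y < U) on D(Y)={1,2,3,4,5} D(U)={3,4,5}: Y {1,2,3,4,5}->{1,2,3,4}
Constraint 2 (W + Z = Y) on D(W)={2,3,4} D(Z)={2,3,4} D(Y)={1,2,3,4}: W {2,3,4}->{2}; Z {2,3,4}->{2}; Y {1,2,3,4}->{4}
So after constraint 2: D(Z) = {2}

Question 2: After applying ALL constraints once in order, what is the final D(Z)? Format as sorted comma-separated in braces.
Constraint 1 (Y < U) on D(Y)={1,2,3,4,5} D(U)={3,4,5}: Y {1,2,3,4,5}->{1,2,3,4}
Constraint 2 (W + Z = Y) on D(W)={2,3,4} D(Z)={2,3,4} D(Y)={1,2,3,4}: W {2,3,4}->{2}; Z {2,3,4}->{2}; Y {1,2,3,4}->{4}
Constraint 3 (U < Y) on D(U)={3,4,5} D(Y)={4}: U {3,4,5}->{3}
Constraint 4 (Y != W) on D(Y)={4} D(W)={2}: no change
So after all 4 constraints: D(Z) = {2}

Answer: {2}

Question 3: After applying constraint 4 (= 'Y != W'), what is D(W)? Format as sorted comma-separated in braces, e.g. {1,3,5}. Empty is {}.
Constraint 1 (Y < U) on D(Y)={1,2,3,4,5} D(U)={3,4,5}: Y {1,2,3,4,5}->{1,2,3,4}
Constraint 2 (W + Z = Y) on D(W)={2,3,4} D(Z)={2,3,4} D(Y)={1,2,3,4}: W {2,3,4}->{2}; Z {2,3,4}->{2}; Y {1,2,3,4}->{4}
Constraint 3 (U < Y) on D(U)={3,4,5} D(Y)={4}: U {3,4,5}->{3}
Constraint 4 (Y != W) on D(Y)={4} D(W)={2}: no change
So after constraint 4: D(W) = {2}

Answer: {2}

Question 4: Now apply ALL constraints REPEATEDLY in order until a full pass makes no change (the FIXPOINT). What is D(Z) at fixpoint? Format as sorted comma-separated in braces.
pass 0 (initial): D(Z)={2,3,4}
pass 1: U {3,4,5}->{3}; W {2,3,4}->{2}; Y {1,2,3,4,5}->{4}; Z {2,3,4}->{2}
pass 2: U {3}->{}; W {2}->{}; Y {4}->{}; Z {2}->{}
pass 3: no change
Fixpoint after 3 passes: D(Z) = {}

Answer: {}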